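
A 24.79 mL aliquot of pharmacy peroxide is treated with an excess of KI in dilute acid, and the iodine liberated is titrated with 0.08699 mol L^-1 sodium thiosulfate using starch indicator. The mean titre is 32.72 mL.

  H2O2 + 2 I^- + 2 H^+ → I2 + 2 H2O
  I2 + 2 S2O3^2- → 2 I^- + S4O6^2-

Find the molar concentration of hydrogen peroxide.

0.05741 mol/L

n(S2O3^2-) = 0.03272 × 0.08699 = 2.846 × 10^-3 mol
n(I2) = n(S2O3^2-)/2 = 1.423 × 10^-3 mol
n(H2O2) in the aliquot = 1.423 × 10^-3 mol (1:1 ratio)
[H2O2] = 1.423 × 10^-3 / 0.02479 = 0.05741 mol/L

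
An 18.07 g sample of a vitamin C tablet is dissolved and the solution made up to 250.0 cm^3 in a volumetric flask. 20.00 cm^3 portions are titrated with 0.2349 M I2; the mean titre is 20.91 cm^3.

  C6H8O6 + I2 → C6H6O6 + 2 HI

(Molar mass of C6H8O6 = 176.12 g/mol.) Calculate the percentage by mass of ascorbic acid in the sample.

59.84 %

n(I2) per titration = 0.02091 × 0.2349 = 4.912 × 10^-3 mol
n(C6H8O6) in each aliquot = 4.912 × 10^-3 mol (1:1 ratio)
n(C6H8O6) in the whole flask = 4.912 × 10^-3 × 250.0/20.00 = 0.06140 mol
mass of C6H8O6 = 0.06140 × 176.12 = 10.81 g
% C6H8O6 = 10.81 / 18.07 × 100 = 59.84 %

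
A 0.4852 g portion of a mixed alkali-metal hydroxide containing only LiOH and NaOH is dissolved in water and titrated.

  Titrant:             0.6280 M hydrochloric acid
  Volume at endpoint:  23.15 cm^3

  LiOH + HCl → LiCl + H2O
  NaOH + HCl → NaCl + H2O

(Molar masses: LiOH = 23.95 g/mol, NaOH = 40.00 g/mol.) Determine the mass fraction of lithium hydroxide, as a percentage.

29.63 %

n(HCl) = 0.02315 × 0.6280 = 0.01454 mol
Let x = n(LiOH), y = n(NaOH).
Titrant: 1x + 1y = 0.01454;  mass: 23.95x + 40.00y = 0.4852
Solving, x = 6.002 × 10^-3 mol, y = 8.536 × 10^-3 mol
mass of LiOH = 6.002 × 10^-3 × 23.95 = 0.1437 g
% LiOH = 0.1437 / 0.4852 × 100 = 29.63 %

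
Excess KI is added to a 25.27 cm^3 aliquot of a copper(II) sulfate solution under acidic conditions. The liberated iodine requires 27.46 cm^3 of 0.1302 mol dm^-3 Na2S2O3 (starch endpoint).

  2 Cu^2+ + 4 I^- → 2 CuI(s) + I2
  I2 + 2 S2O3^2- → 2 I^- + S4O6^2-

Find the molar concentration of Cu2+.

0.1415 mol/L

n(S2O3^2-) = 0.02746 × 0.1302 = 3.575 × 10^-3 mol
n(I2) = n(S2O3^2-)/2 = 1.788 × 10^-3 mol
From the 2:1 ratio, n(Cu2+) in the aliquot = 2/1 × 1.788 × 10^-3 = 3.575 × 10^-3 mol
[Cu2+] = 3.575 × 10^-3 / 0.02527 = 0.1415 mol/L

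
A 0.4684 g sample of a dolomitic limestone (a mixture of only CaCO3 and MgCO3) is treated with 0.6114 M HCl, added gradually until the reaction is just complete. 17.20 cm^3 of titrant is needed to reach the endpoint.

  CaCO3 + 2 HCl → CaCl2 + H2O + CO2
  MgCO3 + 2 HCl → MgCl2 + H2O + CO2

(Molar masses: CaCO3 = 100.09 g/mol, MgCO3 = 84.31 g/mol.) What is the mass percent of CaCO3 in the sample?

33.98 %

n(HCl) = 0.01720 × 0.6114 = 0.01052 mol
Let x = n(CaCO3), y = n(MgCO3).
Titrant: 2x + 2y = 0.01052;  mass: 100.09x + 84.31y = 0.4684
Solving, x = 1.590 × 10^-3 mol, y = 3.668 × 10^-3 mol
mass of CaCO3 = 1.590 × 10^-3 × 100.09 = 0.1592 g
% CaCO3 = 0.1592 / 0.4684 × 100 = 33.98 %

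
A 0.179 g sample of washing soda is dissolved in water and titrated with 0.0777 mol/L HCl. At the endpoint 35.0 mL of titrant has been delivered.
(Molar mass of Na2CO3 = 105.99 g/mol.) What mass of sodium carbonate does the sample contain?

Na2CO3 + 2 HCl → 2 NaCl + H2O + CO2
n(HCl) = 0.0350 L × 0.0777 mol/L = 2.72 × 10^-3 mol
From the 1:2 ratio, n(Na2CO3) = 1/2 × 2.72 × 10^-3 = 1.36 × 10^-3 mol
mass of Na2CO3 = 1.36 × 10^-3 × 105.99 g/mol = 0.144 g

0.144 g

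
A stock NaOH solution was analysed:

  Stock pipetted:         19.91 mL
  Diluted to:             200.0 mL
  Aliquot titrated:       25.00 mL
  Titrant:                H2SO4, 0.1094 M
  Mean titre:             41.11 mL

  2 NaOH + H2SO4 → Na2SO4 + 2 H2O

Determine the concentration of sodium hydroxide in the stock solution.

3.614 M

n(H2SO4) = 0.04111 × 0.1094 = 4.497 × 10^-3 mol
From the 2:1 ratio, n(NaOH) in the aliquot = 2/1 × 4.497 × 10^-3 = 8.995 × 10^-3 mol
[NaOH]_dilute = 8.995 × 10^-3 / 0.02500 = 0.3598 mol/L
Dilution factor = 200.0 / 19.91 = 10.05
[NaOH]_stock = 0.3598 × 10.05 = 3.614 mol/L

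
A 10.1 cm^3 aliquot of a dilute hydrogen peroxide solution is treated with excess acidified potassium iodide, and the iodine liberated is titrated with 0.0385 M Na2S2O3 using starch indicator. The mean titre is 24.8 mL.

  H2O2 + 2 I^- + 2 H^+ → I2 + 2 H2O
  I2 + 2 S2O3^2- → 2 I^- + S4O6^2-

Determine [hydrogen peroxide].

0.0473 M

n(S2O3^2-) = 0.0248 × 0.0385 = 9.55 × 10^-4 mol
n(I2) = n(S2O3^2-)/2 = 4.77 × 10^-4 mol
n(H2O2) in the aliquot = 4.77 × 10^-4 mol (1:1 ratio)
[H2O2] = 4.77 × 10^-4 / 0.0101 = 0.0473 mol/L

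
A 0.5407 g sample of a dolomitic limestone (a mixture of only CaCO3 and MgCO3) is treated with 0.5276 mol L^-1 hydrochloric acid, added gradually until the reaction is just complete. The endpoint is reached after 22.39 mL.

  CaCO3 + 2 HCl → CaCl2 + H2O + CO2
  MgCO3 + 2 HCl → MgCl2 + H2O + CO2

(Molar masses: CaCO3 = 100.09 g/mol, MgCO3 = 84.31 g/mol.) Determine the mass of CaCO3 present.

n(HCl) = 0.02239 × 0.5276 = 0.01181 mol
Let x = n(CaCO3), y = n(MgCO3).
Titrant: 2x + 2y = 0.01181;  mass: 100.09x + 84.31y = 0.5407
Solving, x = 2.708 × 10^-3 mol, y = 3.199 × 10^-3 mol
mass of CaCO3 = 2.708 × 10^-3 × 100.09 = 0.2710 g

0.2710 g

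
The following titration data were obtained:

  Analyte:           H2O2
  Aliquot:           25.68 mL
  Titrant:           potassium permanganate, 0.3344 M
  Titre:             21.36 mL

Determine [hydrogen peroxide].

0.6954 M

2 MnO4^- + 5 H2O2 + 6 H^+ → 2 Mn^2+ + 5 O2 + 8 H2O
n(KMnO4) = 0.02136 L × 0.3344 mol/L = 7.143 × 10^-3 mol
From the 5:2 mole ratio, n(H2O2) = 5/2 × 7.143 × 10^-3 = 0.01786 mol
[H2O2] = 0.01786 mol / 0.02568 L = 0.6954 mol/L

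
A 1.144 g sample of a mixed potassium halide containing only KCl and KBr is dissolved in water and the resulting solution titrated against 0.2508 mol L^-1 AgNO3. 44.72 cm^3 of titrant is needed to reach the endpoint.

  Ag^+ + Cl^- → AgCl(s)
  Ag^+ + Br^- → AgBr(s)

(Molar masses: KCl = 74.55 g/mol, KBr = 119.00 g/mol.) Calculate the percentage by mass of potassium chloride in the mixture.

27.95 %

n(AgNO3) = 0.04472 × 0.2508 = 0.01122 mol
Let x = n(KCl), y = n(KBr).
Titrant: 1x + 1y = 0.01122;  mass: 74.55x + 119.00y = 1.144
Solving, x = 4.290 × 10^-3 mol, y = 6.926 × 10^-3 mol
mass of KCl = 4.290 × 10^-3 × 74.55 = 0.3198 g
% KCl = 0.3198 / 1.144 × 100 = 27.95 %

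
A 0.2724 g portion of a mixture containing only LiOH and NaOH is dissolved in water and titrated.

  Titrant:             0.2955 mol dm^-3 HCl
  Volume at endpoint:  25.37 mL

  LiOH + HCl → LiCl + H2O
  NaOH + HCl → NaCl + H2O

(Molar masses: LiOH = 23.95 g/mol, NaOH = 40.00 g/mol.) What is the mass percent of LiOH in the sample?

n(HCl) = 0.02537 × 0.2955 = 7.497 × 10^-3 mol
Let x = n(LiOH), y = n(NaOH).
Titrant: 1x + 1y = 7.497 × 10^-3;  mass: 23.95x + 40.00y = 0.2724
Solving, x = 1.712 × 10^-3 mol, y = 5.785 × 10^-3 mol
mass of LiOH = 1.712 × 10^-3 × 23.95 = 0.04100 g
% LiOH = 0.04100 / 0.2724 × 100 = 15.05 %

15.05 %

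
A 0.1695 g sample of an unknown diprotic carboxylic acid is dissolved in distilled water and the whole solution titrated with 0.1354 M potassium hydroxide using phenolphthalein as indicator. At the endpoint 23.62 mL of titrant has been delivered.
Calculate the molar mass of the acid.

106.0 g/mol

n(KOH) = 0.02362 L × 0.1354 mol/L = 3.198 × 10^-3 mol
From the 1:2 ratio, n(H2A) = 1/2 × 3.198 × 10^-3 = 1.599 × 10^-3 mol
M = m / n = 0.1695 g / 1.599 × 10^-3 mol = 106.0 g/mol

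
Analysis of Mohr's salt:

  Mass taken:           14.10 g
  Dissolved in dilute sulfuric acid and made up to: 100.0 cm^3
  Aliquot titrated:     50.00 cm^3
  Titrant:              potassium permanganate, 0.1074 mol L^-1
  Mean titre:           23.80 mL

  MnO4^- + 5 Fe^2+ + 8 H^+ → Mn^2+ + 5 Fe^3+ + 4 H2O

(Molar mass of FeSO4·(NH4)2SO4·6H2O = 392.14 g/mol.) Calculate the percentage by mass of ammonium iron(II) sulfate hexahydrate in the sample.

71.09 %

n(KMnO4) per titration = 0.02380 × 0.1074 = 2.556 × 10^-3 mol
From the 5:1 ratio, n(FeSO4·(NH4)2SO4·6H2O) in each aliquot = 5/1 × 2.556 × 10^-3 = 0.01278 mol
n(FeSO4·(NH4)2SO4·6H2O) in the whole flask = 0.01278 × 100.0/50.00 = 0.02556 mol
mass of FeSO4·(NH4)2SO4·6H2O = 0.02556 × 392.14 = 10.02 g
% FeSO4·(NH4)2SO4·6H2O = 10.02 / 14.10 × 100 = 71.09 %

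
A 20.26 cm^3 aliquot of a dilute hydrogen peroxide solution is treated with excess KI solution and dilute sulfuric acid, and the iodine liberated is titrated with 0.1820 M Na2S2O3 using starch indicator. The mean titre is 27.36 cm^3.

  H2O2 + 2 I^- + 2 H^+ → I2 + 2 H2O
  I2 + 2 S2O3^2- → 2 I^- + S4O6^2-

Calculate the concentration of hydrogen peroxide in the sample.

0.1229 M

n(S2O3^2-) = 0.02736 × 0.1820 = 4.980 × 10^-3 mol
n(I2) = n(S2O3^2-)/2 = 2.490 × 10^-3 mol
n(H2O2) in the aliquot = 2.490 × 10^-3 mol (1:1 ratio)
[H2O2] = 2.490 × 10^-3 / 0.02026 = 0.1229 mol/L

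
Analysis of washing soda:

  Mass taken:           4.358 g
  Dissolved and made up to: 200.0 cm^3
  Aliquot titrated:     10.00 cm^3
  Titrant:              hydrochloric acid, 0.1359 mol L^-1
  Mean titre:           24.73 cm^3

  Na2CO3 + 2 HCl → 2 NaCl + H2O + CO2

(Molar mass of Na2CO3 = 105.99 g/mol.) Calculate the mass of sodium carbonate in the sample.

n(HCl) per titration = 0.02473 × 0.1359 = 3.361 × 10^-3 mol
From the 1:2 ratio, n(Na2CO3) in each aliquot = 1/2 × 3.361 × 10^-3 = 1.680 × 10^-3 mol
n(Na2CO3) in the whole flask = 1.680 × 10^-3 × 200.0/10.00 = 0.03361 mol
mass of Na2CO3 = 0.03361 × 105.99 = 3.562 g

3.562 g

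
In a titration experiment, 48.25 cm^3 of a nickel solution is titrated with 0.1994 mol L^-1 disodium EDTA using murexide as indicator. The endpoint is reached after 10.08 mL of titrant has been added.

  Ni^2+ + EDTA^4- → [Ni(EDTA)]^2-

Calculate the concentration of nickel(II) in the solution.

0.04166 mol/L

n(EDTA) = 0.01008 L × 0.1994 mol/L = 2.010 × 10^-3 mol
n(Ni2+) = 2.010 × 10^-3 mol (1:1 mole ratio)
[Ni2+] = 2.010 × 10^-3 mol / 0.04825 L = 0.04166 mol/L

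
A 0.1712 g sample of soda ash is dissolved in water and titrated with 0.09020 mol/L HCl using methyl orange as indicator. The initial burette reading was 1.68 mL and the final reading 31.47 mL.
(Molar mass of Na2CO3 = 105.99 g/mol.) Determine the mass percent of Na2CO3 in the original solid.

83.18 %

Na2CO3 + 2 HCl → 2 NaCl + H2O + CO2
n(HCl) = 0.02979 L × 0.09020 mol/L = 2.687 × 10^-3 mol
From the 1:2 ratio, n(Na2CO3) = 1/2 × 2.687 × 10^-3 = 1.344 × 10^-3 mol
mass of Na2CO3 = 1.344 × 10^-3 × 105.99 g/mol = 0.1424 g
% Na2CO3 = 0.1424 / 0.1712 × 100 = 83.18 %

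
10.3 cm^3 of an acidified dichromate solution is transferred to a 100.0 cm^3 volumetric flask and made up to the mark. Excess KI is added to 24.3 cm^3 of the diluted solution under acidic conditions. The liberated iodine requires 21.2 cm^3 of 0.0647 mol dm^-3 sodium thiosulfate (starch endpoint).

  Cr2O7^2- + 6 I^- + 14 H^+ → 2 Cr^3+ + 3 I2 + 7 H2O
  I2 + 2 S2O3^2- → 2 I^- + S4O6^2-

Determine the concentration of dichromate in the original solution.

n(S2O3^2-) = 0.0212 × 0.0647 = 1.37 × 10^-3 mol
n(I2) = n(S2O3^2-)/2 = 6.86 × 10^-4 mol
From the 1:3 ratio, n(Cr2O7^2-) in the aliquot = 1/3 × 6.86 × 10^-4 = 2.29 × 10^-4 mol
[Cr2O7^2-]_dilute = 2.29 × 10^-4 / 0.0243 = 0.00941 mol/L
[Cr2O7^2-]_original = 0.00941 × 100.0/10.3 = 0.0913 mol/L

0.0913 mol/L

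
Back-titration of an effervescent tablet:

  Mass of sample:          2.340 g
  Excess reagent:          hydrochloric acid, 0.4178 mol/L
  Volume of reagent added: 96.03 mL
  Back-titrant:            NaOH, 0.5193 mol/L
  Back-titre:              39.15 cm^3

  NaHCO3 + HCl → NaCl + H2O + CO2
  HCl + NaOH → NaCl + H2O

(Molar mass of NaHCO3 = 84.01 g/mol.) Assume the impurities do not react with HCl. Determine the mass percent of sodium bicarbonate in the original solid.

n(HCl) added = 0.09603 × 0.4178 = 0.04012 mol
n(NaOH) used in back-titration = 0.03915 × 0.5193 = 0.02033 mol
n(HCl) left over = 0.02033 mol (1:1 ratio)
n(HCl) consumed by analyte = 0.04012 − 0.02033 = 0.01979 mol
n(NaHCO3) = 0.01979 mol (1:1 ratio)
mass of NaHCO3 = 0.01979 × 84.01 = 1.663 g
% NaHCO3 = 1.663 / 2.340 × 100 = 71.05 %

71.05 %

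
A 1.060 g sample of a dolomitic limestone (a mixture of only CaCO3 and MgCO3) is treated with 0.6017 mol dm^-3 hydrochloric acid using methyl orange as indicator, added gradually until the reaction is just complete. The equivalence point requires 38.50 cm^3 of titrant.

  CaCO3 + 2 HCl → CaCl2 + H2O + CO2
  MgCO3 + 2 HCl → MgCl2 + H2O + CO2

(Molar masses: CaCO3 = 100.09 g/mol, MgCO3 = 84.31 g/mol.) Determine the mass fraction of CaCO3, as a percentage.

49.94 %

n(HCl) = 0.03850 × 0.6017 = 0.02317 mol
Let x = n(CaCO3), y = n(MgCO3).
Titrant: 2x + 2y = 0.02317;  mass: 100.09x + 84.31y = 1.060
Solving, x = 5.289 × 10^-3 mol, y = 6.294 × 10^-3 mol
mass of CaCO3 = 5.289 × 10^-3 × 100.09 = 0.5294 g
% CaCO3 = 0.5294 / 1.060 × 100 = 49.94 %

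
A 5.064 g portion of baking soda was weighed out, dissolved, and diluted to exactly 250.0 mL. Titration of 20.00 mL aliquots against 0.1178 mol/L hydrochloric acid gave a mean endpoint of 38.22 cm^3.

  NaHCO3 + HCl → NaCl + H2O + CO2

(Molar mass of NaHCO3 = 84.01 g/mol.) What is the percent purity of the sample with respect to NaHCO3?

n(HCl) per titration = 0.03822 × 0.1178 = 4.502 × 10^-3 mol
n(NaHCO3) in each aliquot = 4.502 × 10^-3 mol (1:1 ratio)
n(NaHCO3) in the whole flask = 4.502 × 10^-3 × 250.0/20.00 = 0.05628 mol
mass of NaHCO3 = 0.05628 × 84.01 = 4.728 g
% NaHCO3 = 4.728 / 5.064 × 100 = 93.36 %

93.36 %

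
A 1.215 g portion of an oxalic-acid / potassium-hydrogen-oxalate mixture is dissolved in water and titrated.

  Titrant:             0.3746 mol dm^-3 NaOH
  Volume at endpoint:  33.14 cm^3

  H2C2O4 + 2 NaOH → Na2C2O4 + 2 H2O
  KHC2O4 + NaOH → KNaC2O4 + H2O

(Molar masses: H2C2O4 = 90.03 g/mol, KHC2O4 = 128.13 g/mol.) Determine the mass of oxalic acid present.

0.2034 g

n(NaOH) = 0.03314 × 0.3746 = 0.01241 mol
Let x = n(H2C2O4), y = n(KHC2O4).
Titrant: 2x + 1y = 0.01241;  mass: 90.03x + 128.13y = 1.215
Solving, x = 2.260 × 10^-3 mol, y = 7.895 × 10^-3 mol
mass of H2C2O4 = 2.260 × 10^-3 × 90.03 = 0.2034 g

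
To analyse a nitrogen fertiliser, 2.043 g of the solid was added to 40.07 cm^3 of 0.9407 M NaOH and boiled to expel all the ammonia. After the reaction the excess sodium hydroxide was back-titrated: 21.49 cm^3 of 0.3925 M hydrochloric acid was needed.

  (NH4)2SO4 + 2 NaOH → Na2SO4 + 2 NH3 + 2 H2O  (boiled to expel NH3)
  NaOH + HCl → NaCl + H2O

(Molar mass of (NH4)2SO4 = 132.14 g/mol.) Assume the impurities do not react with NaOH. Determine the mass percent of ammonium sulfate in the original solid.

n(NaOH) added = 0.04007 × 0.9407 = 0.03769 mol
n(HCl) used in back-titration = 0.02149 × 0.3925 = 8.435 × 10^-3 mol
n(NaOH) left over = 8.435 × 10^-3 mol (1:1 ratio)
n(NaOH) consumed by analyte = 0.03769 − 8.435 × 10^-3 = 0.02926 mol
From the 1:2 ratio, n((NH4)2SO4) = 1/2 × 0.02926 = 0.01463 mol
mass of (NH4)2SO4 = 0.01463 × 132.14 = 1.933 g
% (NH4)2SO4 = 1.933 / 2.043 × 100 = 94.62 %

94.62 %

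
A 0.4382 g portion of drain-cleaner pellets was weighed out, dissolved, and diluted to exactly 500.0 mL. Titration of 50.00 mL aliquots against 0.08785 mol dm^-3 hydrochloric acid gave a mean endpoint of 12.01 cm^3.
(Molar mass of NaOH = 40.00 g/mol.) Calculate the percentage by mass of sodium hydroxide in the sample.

96.31 %

NaOH + HCl → NaCl + H2O
n(HCl) per titration = 0.01201 × 0.08785 = 1.055 × 10^-3 mol
n(NaOH) in each aliquot = 1.055 × 10^-3 mol (1:1 ratio)
n(NaOH) in the whole flask = 1.055 × 10^-3 × 500.0/50.00 = 0.01055 mol
mass of NaOH = 0.01055 × 40.00 = 0.4220 g
% NaOH = 0.4220 / 0.4382 × 100 = 96.31 %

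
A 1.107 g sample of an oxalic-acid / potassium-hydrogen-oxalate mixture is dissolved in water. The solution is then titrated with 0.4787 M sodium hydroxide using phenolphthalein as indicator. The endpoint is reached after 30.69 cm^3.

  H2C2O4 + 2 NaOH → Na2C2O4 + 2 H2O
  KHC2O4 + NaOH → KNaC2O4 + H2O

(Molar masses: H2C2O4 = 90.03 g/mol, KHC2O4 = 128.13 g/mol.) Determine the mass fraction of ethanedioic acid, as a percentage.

n(NaOH) = 0.03069 × 0.4787 = 0.01469 mol
Let x = n(H2C2O4), y = n(KHC2O4).
Titrant: 2x + 1y = 0.01469;  mass: 90.03x + 128.13y = 1.107
Solving, x = 4.665 × 10^-3 mol, y = 5.362 × 10^-3 mol
mass of H2C2O4 = 4.665 × 10^-3 × 90.03 = 0.4200 g
% H2C2O4 = 0.4200 / 1.107 × 100 = 37.94 %

37.94 %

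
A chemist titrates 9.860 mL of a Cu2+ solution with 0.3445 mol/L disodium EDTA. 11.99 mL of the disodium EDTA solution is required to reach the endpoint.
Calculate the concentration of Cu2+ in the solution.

0.4189 mol/L

Cu^2+ + EDTA^4- → [Cu(EDTA)]^2-
n(EDTA) = 0.01199 L × 0.3445 mol/L = 4.131 × 10^-3 mol
n(Cu2+) = 4.131 × 10^-3 mol (1:1 mole ratio)
[Cu2+] = 4.131 × 10^-3 mol / 0.009860 L = 0.4189 mol/L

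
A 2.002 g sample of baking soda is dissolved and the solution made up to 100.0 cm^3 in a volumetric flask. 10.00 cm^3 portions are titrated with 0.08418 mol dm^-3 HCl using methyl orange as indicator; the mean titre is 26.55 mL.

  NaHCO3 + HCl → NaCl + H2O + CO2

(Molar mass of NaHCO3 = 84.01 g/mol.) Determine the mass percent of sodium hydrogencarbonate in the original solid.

n(HCl) per titration = 0.02655 × 0.08418 = 2.235 × 10^-3 mol
n(NaHCO3) in each aliquot = 2.235 × 10^-3 mol (1:1 ratio)
n(NaHCO3) in the whole flask = 2.235 × 10^-3 × 100.0/10.00 = 0.02235 mol
mass of NaHCO3 = 0.02235 × 84.01 = 1.878 g
% NaHCO3 = 1.878 / 2.002 × 100 = 93.79 %

93.79 %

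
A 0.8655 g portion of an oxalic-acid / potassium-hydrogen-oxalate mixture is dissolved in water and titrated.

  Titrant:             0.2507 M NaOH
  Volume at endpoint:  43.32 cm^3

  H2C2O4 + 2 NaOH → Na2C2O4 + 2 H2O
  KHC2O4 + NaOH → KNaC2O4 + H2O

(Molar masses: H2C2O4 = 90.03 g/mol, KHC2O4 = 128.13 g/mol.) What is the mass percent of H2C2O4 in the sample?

n(NaOH) = 0.04332 × 0.2507 = 0.01086 mol
Let x = n(H2C2O4), y = n(KHC2O4).
Titrant: 2x + 1y = 0.01086;  mass: 90.03x + 128.13y = 0.8655
Solving, x = 3.164 × 10^-3 mol, y = 4.531 × 10^-3 mol
mass of H2C2O4 = 3.164 × 10^-3 × 90.03 = 0.2849 g
% H2C2O4 = 0.2849 / 0.8655 × 100 = 32.92 %

32.92 %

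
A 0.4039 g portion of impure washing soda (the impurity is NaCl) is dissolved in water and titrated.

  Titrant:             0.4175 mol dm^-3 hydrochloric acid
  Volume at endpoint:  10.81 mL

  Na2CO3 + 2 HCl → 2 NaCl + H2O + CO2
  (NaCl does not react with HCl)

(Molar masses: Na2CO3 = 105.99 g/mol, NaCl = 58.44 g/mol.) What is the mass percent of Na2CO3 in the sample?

n(HCl) = 0.01081 × 0.4175 = 4.513 × 10^-3 mol
Let x = n(Na2CO3), y = n(NaCl).
Titrant: 2x = 4.513 × 10^-3;  mass: 105.99x + 58.44y = 0.4039
Solving, x = 2.257 × 10^-3 mol, y = 2.819 × 10^-3 mol
mass of Na2CO3 = 2.257 × 10^-3 × 105.99 = 0.2392 g
% Na2CO3 = 0.2392 / 0.4039 × 100 = 59.22 %

59.22 %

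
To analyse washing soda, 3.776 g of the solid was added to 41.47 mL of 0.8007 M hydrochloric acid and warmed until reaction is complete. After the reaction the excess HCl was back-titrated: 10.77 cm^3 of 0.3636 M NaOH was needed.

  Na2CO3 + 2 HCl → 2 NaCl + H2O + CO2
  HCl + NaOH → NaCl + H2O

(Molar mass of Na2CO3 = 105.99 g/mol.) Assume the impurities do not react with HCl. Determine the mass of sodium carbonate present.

n(HCl) added = 0.04147 × 0.8007 = 0.03321 mol
n(NaOH) used in back-titration = 0.01077 × 0.3636 = 3.916 × 10^-3 mol
n(HCl) left over = 3.916 × 10^-3 mol (1:1 ratio)
n(HCl) consumed by analyte = 0.03321 − 3.916 × 10^-3 = 0.02929 mol
From the 1:2 ratio, n(Na2CO3) = 1/2 × 0.02929 = 0.01464 mol
mass of Na2CO3 = 0.01464 × 105.99 = 1.552 g

1.552 g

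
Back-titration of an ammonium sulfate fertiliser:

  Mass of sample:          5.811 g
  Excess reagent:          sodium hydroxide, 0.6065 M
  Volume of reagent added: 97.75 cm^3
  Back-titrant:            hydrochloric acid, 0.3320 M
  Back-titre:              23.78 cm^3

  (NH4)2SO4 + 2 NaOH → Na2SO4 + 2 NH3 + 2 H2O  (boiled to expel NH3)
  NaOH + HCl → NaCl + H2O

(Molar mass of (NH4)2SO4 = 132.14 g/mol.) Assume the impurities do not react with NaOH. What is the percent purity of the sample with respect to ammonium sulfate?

58.43 %

n(NaOH) added = 0.09775 × 0.6065 = 0.05929 mol
n(HCl) used in back-titration = 0.02378 × 0.3320 = 7.895 × 10^-3 mol
n(NaOH) left over = 7.895 × 10^-3 mol (1:1 ratio)
n(NaOH) consumed by analyte = 0.05929 − 7.895 × 10^-3 = 0.05139 mol
From the 1:2 ratio, n((NH4)2SO4) = 1/2 × 0.05139 = 0.02570 mol
mass of (NH4)2SO4 = 0.02570 × 132.14 = 3.395 g
% (NH4)2SO4 = 3.395 / 5.811 × 100 = 58.43 %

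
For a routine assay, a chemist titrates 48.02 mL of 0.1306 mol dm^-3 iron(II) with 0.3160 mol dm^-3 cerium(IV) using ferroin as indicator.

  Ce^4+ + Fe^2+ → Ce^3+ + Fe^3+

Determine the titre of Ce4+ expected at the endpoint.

19.85 mL

n(Fe2+) = 0.04802 L × 0.1306 mol/L = 6.271 × 10^-3 mol
n(Ce4+) = 6.271 × 10^-3 mol (1:1 stoichiometry)
V(Ce4+) = 6.271 × 10^-3 mol / 0.3160 mol/L = 0.01985 L = 19.85 mL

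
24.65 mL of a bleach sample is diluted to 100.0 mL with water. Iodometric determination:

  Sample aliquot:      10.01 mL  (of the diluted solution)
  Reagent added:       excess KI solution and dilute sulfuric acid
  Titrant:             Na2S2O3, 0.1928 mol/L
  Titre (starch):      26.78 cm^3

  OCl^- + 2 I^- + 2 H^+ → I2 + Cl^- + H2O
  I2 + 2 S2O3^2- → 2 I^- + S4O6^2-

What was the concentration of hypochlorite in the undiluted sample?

n(S2O3^2-) = 0.02678 × 0.1928 = 5.163 × 10^-3 mol
n(I2) = n(S2O3^2-)/2 = 2.582 × 10^-3 mol
n(OCl^-) in the aliquot = 2.582 × 10^-3 mol (1:1 ratio)
[OCl^-]_dilute = 2.582 × 10^-3 / 0.01001 = 0.2579 mol/L
[OCl^-]_original = 0.2579 × 100.0/24.65 = 1.046 mol/L

1.046 mol/L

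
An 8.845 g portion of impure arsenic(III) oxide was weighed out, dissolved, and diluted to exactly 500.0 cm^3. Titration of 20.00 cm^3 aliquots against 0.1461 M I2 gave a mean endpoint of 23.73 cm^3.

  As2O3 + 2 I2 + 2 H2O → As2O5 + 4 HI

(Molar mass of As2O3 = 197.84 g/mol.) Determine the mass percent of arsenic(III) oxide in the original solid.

n(I2) per titration = 0.02373 × 0.1461 = 3.467 × 10^-3 mol
From the 1:2 ratio, n(As2O3) in each aliquot = 1/2 × 3.467 × 10^-3 = 1.733 × 10^-3 mol
n(As2O3) in the whole flask = 1.733 × 10^-3 × 500.0/20.00 = 0.04334 mol
mass of As2O3 = 0.04334 × 197.84 = 8.574 g
% As2O3 = 8.574 / 8.845 × 100 = 96.93 %

96.93 %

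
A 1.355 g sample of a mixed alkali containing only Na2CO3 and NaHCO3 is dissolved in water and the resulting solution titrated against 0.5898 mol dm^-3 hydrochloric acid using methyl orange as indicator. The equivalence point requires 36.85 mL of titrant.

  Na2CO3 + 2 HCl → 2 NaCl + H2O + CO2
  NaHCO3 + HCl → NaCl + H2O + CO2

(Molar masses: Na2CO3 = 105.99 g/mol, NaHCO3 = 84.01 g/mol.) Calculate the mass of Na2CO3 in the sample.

n(HCl) = 0.03685 × 0.5898 = 0.02173 mol
Let x = n(Na2CO3), y = n(NaHCO3).
Titrant: 2x + 1y = 0.02173;  mass: 105.99x + 84.01y = 1.355
Solving, x = 7.591 × 10^-3 mol, y = 6.552 × 10^-3 mol
mass of Na2CO3 = 7.591 × 10^-3 × 105.99 = 0.8046 g

0.8046 g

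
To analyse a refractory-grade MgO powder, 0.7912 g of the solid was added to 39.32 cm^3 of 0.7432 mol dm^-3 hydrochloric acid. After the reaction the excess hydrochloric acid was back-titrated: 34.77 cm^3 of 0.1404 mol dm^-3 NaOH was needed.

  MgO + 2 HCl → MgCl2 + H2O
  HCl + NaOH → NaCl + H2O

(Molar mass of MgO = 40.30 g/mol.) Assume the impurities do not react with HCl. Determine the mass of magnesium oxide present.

n(HCl) added = 0.03932 × 0.7432 = 0.02922 mol
n(NaOH) used in back-titration = 0.03477 × 0.1404 = 4.882 × 10^-3 mol
n(HCl) left over = 4.882 × 10^-3 mol (1:1 ratio)
n(HCl) consumed by analyte = 0.02922 − 4.882 × 10^-3 = 0.02434 mol
From the 1:2 ratio, n(MgO) = 1/2 × 0.02434 = 0.01217 mol
mass of MgO = 0.01217 × 40.30 = 0.4905 g

0.4905 g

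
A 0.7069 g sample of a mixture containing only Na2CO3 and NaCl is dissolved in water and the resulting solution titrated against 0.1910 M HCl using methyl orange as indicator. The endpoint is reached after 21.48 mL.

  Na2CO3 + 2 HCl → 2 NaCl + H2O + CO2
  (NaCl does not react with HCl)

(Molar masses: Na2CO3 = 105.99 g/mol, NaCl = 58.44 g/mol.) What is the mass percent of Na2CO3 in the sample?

30.76 %

n(HCl) = 0.02148 × 0.1910 = 4.103 × 10^-3 mol
Let x = n(Na2CO3), y = n(NaCl).
Titrant: 2x = 4.103 × 10^-3;  mass: 105.99x + 58.44y = 0.7069
Solving, x = 2.051 × 10^-3 mol, y = 8.376 × 10^-3 mol
mass of Na2CO3 = 2.051 × 10^-3 × 105.99 = 0.2174 g
% Na2CO3 = 0.2174 / 0.7069 × 100 = 30.76 %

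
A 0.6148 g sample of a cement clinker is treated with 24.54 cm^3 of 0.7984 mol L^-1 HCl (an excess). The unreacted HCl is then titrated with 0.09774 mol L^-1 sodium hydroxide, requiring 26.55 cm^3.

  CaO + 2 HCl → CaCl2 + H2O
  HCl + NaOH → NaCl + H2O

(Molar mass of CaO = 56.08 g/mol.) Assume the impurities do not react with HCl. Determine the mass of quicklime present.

n(HCl) added = 0.02454 × 0.7984 = 0.01959 mol
n(NaOH) used in back-titration = 0.02655 × 0.09774 = 2.595 × 10^-3 mol
n(HCl) left over = 2.595 × 10^-3 mol (1:1 ratio)
n(HCl) consumed by analyte = 0.01959 − 2.595 × 10^-3 = 0.01700 mol
From the 1:2 ratio, n(CaO) = 1/2 × 0.01700 = 8.499 × 10^-3 mol
mass of CaO = 8.499 × 10^-3 × 56.08 = 0.4766 g

0.4766 g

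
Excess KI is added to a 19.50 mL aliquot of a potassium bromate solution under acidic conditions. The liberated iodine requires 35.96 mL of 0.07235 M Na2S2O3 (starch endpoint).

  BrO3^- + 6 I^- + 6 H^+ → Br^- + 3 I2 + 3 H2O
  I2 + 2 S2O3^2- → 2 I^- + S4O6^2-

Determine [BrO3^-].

0.02224 M

n(S2O3^2-) = 0.03596 × 0.07235 = 2.602 × 10^-3 mol
n(I2) = n(S2O3^2-)/2 = 1.301 × 10^-3 mol
From the 1:3 ratio, n(BrO3^-) in the aliquot = 1/3 × 1.301 × 10^-3 = 4.336 × 10^-4 mol
[BrO3^-] = 4.336 × 10^-4 / 0.01950 = 0.02224 mol/L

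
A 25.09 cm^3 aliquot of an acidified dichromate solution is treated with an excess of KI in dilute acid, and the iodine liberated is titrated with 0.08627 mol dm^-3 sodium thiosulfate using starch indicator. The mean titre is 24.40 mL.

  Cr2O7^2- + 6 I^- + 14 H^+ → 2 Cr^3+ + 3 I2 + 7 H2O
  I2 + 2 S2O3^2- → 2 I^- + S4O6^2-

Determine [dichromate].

n(S2O3^2-) = 0.02440 × 0.08627 = 2.105 × 10^-3 mol
n(I2) = n(S2O3^2-)/2 = 1.052 × 10^-3 mol
From the 1:3 ratio, n(Cr2O7^2-) in the aliquot = 1/3 × 1.052 × 10^-3 = 3.508 × 10^-4 mol
[Cr2O7^2-] = 3.508 × 10^-4 / 0.02509 = 0.01398 mol/L

0.01398 mol/L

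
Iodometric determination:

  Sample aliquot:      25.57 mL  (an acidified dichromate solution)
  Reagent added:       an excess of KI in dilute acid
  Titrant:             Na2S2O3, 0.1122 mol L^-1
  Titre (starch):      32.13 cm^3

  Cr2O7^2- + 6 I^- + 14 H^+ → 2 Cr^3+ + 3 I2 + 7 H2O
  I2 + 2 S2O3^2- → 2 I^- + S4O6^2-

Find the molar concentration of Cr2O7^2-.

0.02350 mol/L

n(S2O3^2-) = 0.03213 × 0.1122 = 3.605 × 10^-3 mol
n(I2) = n(S2O3^2-)/2 = 1.802 × 10^-3 mol
From the 1:3 ratio, n(Cr2O7^2-) in the aliquot = 1/3 × 1.802 × 10^-3 = 6.008 × 10^-4 mol
[Cr2O7^2-] = 6.008 × 10^-4 / 0.02557 = 0.02350 mol/L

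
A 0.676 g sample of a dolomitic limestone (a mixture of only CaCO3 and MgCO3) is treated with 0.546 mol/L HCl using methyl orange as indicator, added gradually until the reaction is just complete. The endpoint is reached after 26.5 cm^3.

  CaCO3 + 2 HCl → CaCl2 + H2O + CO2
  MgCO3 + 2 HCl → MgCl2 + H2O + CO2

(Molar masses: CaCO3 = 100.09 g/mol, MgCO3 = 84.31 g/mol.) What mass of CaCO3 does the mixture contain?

n(HCl) = 0.0265 × 0.546 = 0.0145 mol
Let x = n(CaCO3), y = n(MgCO3).
Titrant: 2x + 2y = 0.0145;  mass: 100.09x + 84.31y = 0.676
Solving, x = 4.19 × 10^-3 mol, y = 3.05 × 10^-3 mol
mass of CaCO3 = 4.19 × 10^-3 × 100.09 = 0.419 g

0.419 g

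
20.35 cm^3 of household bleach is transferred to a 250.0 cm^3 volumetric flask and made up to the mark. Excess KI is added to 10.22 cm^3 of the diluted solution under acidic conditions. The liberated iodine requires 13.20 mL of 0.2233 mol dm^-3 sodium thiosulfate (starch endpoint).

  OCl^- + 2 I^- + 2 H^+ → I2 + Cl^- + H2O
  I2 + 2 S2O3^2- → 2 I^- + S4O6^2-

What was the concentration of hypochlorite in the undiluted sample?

1.772 mol/L

n(S2O3^2-) = 0.01320 × 0.2233 = 2.948 × 10^-3 mol
n(I2) = n(S2O3^2-)/2 = 1.474 × 10^-3 mol
n(OCl^-) in the aliquot = 1.474 × 10^-3 mol (1:1 ratio)
[OCl^-]_dilute = 1.474 × 10^-3 / 0.01022 = 0.1442 mol/L
[OCl^-]_original = 0.1442 × 250.0/20.35 = 1.772 mol/L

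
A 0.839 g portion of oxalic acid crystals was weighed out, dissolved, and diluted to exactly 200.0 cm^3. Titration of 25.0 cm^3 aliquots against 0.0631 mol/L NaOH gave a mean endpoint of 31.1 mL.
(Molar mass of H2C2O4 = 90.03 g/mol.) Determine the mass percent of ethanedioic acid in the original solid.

84.2 %

H2C2O4 + 2 NaOH → Na2C2O4 + 2 H2O
n(NaOH) per titration = 0.0311 × 0.0631 = 1.96 × 10^-3 mol
From the 1:2 ratio, n(H2C2O4) in each aliquot = 1/2 × 1.96 × 10^-3 = 9.81 × 10^-4 mol
n(H2C2O4) in the whole flask = 9.81 × 10^-4 × 200.0/25.0 = 7.85 × 10^-3 mol
mass of H2C2O4 = 7.85 × 10^-3 × 90.03 = 0.707 g
% H2C2O4 = 0.707 / 0.839 × 100 = 84.2 %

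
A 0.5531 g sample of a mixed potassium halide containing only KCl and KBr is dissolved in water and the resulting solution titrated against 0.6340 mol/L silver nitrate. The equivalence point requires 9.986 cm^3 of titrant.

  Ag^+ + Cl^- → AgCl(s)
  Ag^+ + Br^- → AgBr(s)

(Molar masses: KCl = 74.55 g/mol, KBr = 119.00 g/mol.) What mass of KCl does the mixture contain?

0.3359 g

n(AgNO3) = 0.009986 × 0.6340 = 6.331 × 10^-3 mol
Let x = n(KCl), y = n(KBr).
Titrant: 1x + 1y = 6.331 × 10^-3;  mass: 74.55x + 119.00y = 0.5531
Solving, x = 4.506 × 10^-3 mol, y = 1.825 × 10^-3 mol
mass of KCl = 4.506 × 10^-3 × 74.55 = 0.3359 g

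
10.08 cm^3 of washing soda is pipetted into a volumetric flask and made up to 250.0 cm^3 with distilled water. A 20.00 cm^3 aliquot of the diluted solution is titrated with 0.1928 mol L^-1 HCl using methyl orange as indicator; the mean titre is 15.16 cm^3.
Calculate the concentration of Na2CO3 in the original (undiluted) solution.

1.812 mol/L

Na2CO3 + 2 HCl → 2 NaCl + H2O + CO2
n(HCl) = 0.01516 × 0.1928 = 2.923 × 10^-3 mol
From the 1:2 ratio, n(Na2CO3) in the aliquot = 1/2 × 2.923 × 10^-3 = 1.461 × 10^-3 mol
[Na2CO3]_dilute = 1.461 × 10^-3 / 0.02000 = 0.07307 mol/L
Dilution factor = 250.0 / 10.08 = 24.80
[Na2CO3]_stock = 0.07307 × 24.80 = 1.812 mol/L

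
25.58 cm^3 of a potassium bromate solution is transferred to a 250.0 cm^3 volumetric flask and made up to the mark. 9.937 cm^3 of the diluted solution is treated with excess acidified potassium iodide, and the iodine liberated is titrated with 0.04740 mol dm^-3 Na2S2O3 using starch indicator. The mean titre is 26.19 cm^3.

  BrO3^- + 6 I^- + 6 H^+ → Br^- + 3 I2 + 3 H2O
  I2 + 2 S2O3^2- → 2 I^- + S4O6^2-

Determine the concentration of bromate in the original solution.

n(S2O3^2-) = 0.02619 × 0.04740 = 1.241 × 10^-3 mol
n(I2) = n(S2O3^2-)/2 = 6.207 × 10^-4 mol
From the 1:3 ratio, n(BrO3^-) in the aliquot = 1/3 × 6.207 × 10^-4 = 2.069 × 10^-4 mol
[BrO3^-]_dilute = 2.069 × 10^-4 / 0.009937 = 0.02082 mol/L
[BrO3^-]_original = 0.02082 × 250.0/25.58 = 0.2035 mol/L

0.2035 mol/L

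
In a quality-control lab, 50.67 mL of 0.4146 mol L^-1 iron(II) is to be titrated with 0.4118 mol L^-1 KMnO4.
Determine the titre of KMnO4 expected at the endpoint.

MnO4^- + 5 Fe^2+ + 8 H^+ → Mn^2+ + 5 Fe^3+ + 4 H2O
n(Fe2+) = 0.05067 L × 0.4146 mol/L = 0.02101 mol
From the 1:5 stoichiometry, n(KMnO4) = 1/5 × 0.02101 = 4.202 × 10^-3 mol
V(KMnO4) = 4.202 × 10^-3 mol / 0.4118 mol/L = 0.01020 L = 10.20 mL

10.20 mL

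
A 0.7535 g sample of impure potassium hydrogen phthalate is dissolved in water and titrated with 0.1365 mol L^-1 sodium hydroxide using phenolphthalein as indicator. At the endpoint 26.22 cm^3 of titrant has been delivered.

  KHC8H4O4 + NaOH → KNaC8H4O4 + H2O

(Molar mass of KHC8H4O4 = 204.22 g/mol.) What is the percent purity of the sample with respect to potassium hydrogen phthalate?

97.00 %

n(NaOH) = 0.02622 L × 0.1365 mol/L = 3.579 × 10^-3 mol
n(KHC8H4O4) = 3.579 × 10^-3 mol (1:1 ratio)
mass of KHC8H4O4 = 3.579 × 10^-3 × 204.22 g/mol = 0.7309 g
% KHC8H4O4 = 0.7309 / 0.7535 × 100 = 97.00 %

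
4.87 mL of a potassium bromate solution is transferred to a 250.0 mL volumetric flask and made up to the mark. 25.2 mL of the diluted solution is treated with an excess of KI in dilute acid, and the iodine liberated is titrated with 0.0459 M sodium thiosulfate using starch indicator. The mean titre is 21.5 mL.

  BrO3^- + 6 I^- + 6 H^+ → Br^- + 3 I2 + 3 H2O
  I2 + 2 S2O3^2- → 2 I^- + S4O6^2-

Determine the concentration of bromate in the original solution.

n(S2O3^2-) = 0.0215 × 0.0459 = 9.87 × 10^-4 mol
n(I2) = n(S2O3^2-)/2 = 4.93 × 10^-4 mol
From the 1:3 ratio, n(BrO3^-) in the aliquot = 1/3 × 4.93 × 10^-4 = 1.64 × 10^-4 mol
[BrO3^-]_dilute = 1.64 × 10^-4 / 0.0252 = 0.00653 mol/L
[BrO3^-]_original = 0.00653 × 250.0/4.87 = 0.335 mol/L

0.335 M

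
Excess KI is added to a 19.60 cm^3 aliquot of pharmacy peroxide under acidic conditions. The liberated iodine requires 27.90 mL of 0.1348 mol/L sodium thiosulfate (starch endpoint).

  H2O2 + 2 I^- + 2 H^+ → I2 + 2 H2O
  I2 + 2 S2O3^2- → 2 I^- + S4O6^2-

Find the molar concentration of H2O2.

n(S2O3^2-) = 0.02790 × 0.1348 = 3.761 × 10^-3 mol
n(I2) = n(S2O3^2-)/2 = 1.880 × 10^-3 mol
n(H2O2) in the aliquot = 1.880 × 10^-3 mol (1:1 ratio)
[H2O2] = 1.880 × 10^-3 / 0.01960 = 0.09594 mol/L

0.09594 mol/L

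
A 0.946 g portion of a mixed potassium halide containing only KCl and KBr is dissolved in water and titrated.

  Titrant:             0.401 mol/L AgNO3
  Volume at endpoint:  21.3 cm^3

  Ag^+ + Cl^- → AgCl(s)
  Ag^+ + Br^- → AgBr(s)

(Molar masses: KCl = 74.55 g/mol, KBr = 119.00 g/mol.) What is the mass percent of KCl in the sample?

n(AgNO3) = 0.0213 × 0.401 = 8.54 × 10^-3 mol
Let x = n(KCl), y = n(KBr).
Titrant: 1x + 1y = 8.54 × 10^-3;  mass: 74.55x + 119.00y = 0.946
Solving, x = 1.58 × 10^-3 mol, y = 6.96 × 10^-3 mol
mass of KCl = 1.58 × 10^-3 × 74.55 = 0.118 g
% KCl = 0.118 / 0.946 × 100 = 12.5 %

12.5 %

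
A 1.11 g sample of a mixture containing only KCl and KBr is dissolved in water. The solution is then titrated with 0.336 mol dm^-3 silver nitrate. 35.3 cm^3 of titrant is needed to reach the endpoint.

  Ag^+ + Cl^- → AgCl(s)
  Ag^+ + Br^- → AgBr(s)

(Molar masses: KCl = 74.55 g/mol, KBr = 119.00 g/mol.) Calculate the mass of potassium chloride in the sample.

n(AgNO3) = 0.0353 × 0.336 = 0.0119 mol
Let x = n(KCl), y = n(KBr).
Titrant: 1x + 1y = 0.0119;  mass: 74.55x + 119.00y = 1.11
Solving, x = 6.78 × 10^-3 mol, y = 5.08 × 10^-3 mol
mass of KCl = 6.78 × 10^-3 × 74.55 = 0.506 g

0.506 g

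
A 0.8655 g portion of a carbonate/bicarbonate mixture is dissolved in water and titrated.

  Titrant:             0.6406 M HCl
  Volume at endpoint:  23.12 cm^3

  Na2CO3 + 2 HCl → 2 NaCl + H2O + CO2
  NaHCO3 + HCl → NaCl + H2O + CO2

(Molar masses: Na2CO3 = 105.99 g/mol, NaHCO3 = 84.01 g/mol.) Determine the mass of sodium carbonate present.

0.6472 g

n(HCl) = 0.02312 × 0.6406 = 0.01481 mol
Let x = n(Na2CO3), y = n(NaHCO3).
Titrant: 2x + 1y = 0.01481;  mass: 105.99x + 84.01y = 0.8655
Solving, x = 6.106 × 10^-3 mol, y = 2.599 × 10^-3 mol
mass of Na2CO3 = 6.106 × 10^-3 × 105.99 = 0.6472 g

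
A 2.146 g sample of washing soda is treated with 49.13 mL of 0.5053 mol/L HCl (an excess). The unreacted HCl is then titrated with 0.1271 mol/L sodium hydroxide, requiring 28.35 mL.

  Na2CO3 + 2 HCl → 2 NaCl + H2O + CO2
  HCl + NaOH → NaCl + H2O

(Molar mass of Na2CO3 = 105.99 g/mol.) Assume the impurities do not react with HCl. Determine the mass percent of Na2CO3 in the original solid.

n(HCl) added = 0.04913 × 0.5053 = 0.02483 mol
n(NaOH) used in back-titration = 0.02835 × 0.1271 = 3.603 × 10^-3 mol
n(HCl) left over = 3.603 × 10^-3 mol (1:1 ratio)
n(HCl) consumed by analyte = 0.02483 − 3.603 × 10^-3 = 0.02122 mol
From the 1:2 ratio, n(Na2CO3) = 1/2 × 0.02122 = 0.01061 mol
mass of Na2CO3 = 0.01061 × 105.99 = 1.125 g
% Na2CO3 = 1.125 / 2.146 × 100 = 52.41 %

52.41 %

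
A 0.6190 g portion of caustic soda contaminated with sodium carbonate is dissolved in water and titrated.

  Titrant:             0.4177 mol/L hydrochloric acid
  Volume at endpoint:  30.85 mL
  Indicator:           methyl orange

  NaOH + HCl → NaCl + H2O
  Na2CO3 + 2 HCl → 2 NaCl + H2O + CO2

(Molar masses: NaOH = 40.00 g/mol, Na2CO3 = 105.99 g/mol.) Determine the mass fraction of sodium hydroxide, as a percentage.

n(HCl) = 0.03085 × 0.4177 = 0.01289 mol
Let x = n(NaOH), y = n(Na2CO3).
Titrant: 1x + 2y = 0.01289;  mass: 40.00x + 105.99y = 0.6190
Solving, x = 4.917 × 10^-3 mol, y = 3.985 × 10^-3 mol
mass of NaOH = 4.917 × 10^-3 × 40.00 = 0.1967 g
% NaOH = 0.1967 / 0.6190 × 100 = 31.77 %

31.77 %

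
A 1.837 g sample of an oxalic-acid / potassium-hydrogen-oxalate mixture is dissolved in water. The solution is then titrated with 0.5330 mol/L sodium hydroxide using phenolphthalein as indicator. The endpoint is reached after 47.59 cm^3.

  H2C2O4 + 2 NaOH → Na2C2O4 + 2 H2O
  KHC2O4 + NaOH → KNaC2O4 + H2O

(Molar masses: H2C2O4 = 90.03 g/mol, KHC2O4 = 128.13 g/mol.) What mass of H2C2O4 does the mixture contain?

0.7653 g

n(NaOH) = 0.04759 × 0.5330 = 0.02537 mol
Let x = n(H2C2O4), y = n(KHC2O4).
Titrant: 2x + 1y = 0.02537;  mass: 90.03x + 128.13y = 1.837
Solving, x = 8.501 × 10^-3 mol, y = 8.364 × 10^-3 mol
mass of H2C2O4 = 8.501 × 10^-3 × 90.03 = 0.7653 g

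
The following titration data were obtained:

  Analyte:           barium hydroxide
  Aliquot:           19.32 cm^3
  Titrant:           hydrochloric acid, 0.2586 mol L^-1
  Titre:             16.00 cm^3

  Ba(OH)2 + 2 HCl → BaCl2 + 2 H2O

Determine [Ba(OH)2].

0.1071 mol/L

n(HCl) = 0.01600 L × 0.2586 mol/L = 4.138 × 10^-3 mol
From the 1:2 mole ratio, n(Ba(OH)2) = 1/2 × 4.138 × 10^-3 = 2.069 × 10^-3 mol
[Ba(OH)2] = 2.069 × 10^-3 mol / 0.01932 L = 0.1071 mol/L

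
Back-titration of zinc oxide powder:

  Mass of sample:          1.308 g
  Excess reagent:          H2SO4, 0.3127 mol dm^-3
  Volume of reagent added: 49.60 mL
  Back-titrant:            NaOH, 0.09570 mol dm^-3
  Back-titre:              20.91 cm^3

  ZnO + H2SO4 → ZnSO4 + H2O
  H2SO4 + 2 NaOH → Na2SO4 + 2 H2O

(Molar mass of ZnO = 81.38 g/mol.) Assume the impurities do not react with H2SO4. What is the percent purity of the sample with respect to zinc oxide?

n(H2SO4) added = 0.04960 × 0.3127 = 0.01551 mol
n(NaOH) used in back-titration = 0.02091 × 0.09570 = 2.001 × 10^-3 mol
From the 1:2 ratio, n(H2SO4) left over = 1/2 × 2.001 × 10^-3 = 1.001 × 10^-3 mol
n(H2SO4) consumed by analyte = 0.01551 − 1.001 × 10^-3 = 0.01451 mol
n(ZnO) = 0.01451 mol (1:1 ratio)
mass of ZnO = 0.01451 × 81.38 = 1.181 g
% ZnO = 1.181 / 1.308 × 100 = 90.27 %

90.27 %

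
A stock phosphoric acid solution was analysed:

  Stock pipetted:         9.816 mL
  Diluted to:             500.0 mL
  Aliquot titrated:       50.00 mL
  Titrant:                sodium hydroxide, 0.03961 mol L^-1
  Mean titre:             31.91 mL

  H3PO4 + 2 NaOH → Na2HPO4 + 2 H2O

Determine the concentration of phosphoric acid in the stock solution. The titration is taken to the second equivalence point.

n(NaOH) = 0.03191 × 0.03961 = 1.264 × 10^-3 mol
From the 1:2 ratio, n(H3PO4) in the aliquot = 1/2 × 1.264 × 10^-3 = 6.320 × 10^-4 mol
[H3PO4]_dilute = 6.320 × 10^-4 / 0.05000 = 0.01264 mol/L
Dilution factor = 500.0 / 9.816 = 50.94
[H3PO4]_stock = 0.01264 × 50.94 = 0.6438 mol/L

0.6438 mol/L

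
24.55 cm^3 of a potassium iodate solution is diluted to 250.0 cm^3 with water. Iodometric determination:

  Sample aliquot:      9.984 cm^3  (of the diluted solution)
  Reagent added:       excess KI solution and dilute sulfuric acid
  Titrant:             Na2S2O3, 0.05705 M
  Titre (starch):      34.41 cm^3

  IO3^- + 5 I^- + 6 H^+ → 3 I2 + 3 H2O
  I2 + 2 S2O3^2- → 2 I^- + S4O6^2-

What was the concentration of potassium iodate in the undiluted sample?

0.3337 M

n(S2O3^2-) = 0.03441 × 0.05705 = 1.963 × 10^-3 mol
n(I2) = n(S2O3^2-)/2 = 9.815 × 10^-4 mol
From the 1:3 ratio, n(IO3^-) in the aliquot = 1/3 × 9.815 × 10^-4 = 3.272 × 10^-4 mol
[IO3^-]_dilute = 3.272 × 10^-4 / 0.009984 = 0.03277 mol/L
[IO3^-]_original = 0.03277 × 250.0/24.55 = 0.3337 mol/L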